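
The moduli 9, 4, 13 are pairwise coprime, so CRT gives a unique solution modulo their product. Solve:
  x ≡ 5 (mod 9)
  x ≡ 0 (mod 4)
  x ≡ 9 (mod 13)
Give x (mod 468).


Moduli 9, 4, 13 are pairwise coprime; by CRT there is a unique solution modulo M = 9 · 4 · 13 = 468.
Solve pairwise, accumulating the modulus:
  Start with x ≡ 5 (mod 9).
  Combine with x ≡ 0 (mod 4): since gcd(9, 4) = 1, we get a unique residue mod 36.
    Write x = 5 + 9·t and substitute into x ≡ 0 (mod 4): 9·t ≡ 0 − 5 = -5 (mod 4).
    Reduce coefficients mod 4: 1·t ≡ 3 (mod 4).
    So t ≡ 3 (mod 4).
    Then x = 5 + 9·3 = 32, valid modulo lcm(9, 4) = 36: x ≡ 32 (mod 36).
  Combine with x ≡ 9 (mod 13): since gcd(36, 13) = 1, we get a unique residue mod 468.
    Write x = 32 + 36·t and substitute into x ≡ 9 (mod 13): 36·t ≡ 9 − 32 = -23 (mod 13).
    Reduce coefficients mod 13: 10·t ≡ 3 (mod 13).
    The inverse of 10 mod 13 is 4 (since 10·4 = 40 = 3·13 + 1), so t ≡ 4·3 = 12 ≡ 12 (mod 13).
    Then x = 32 + 36·12 = 464, valid modulo lcm(36, 13) = 468: x ≡ 464 (mod 468).
Verify: 464 mod 9 = 5 ✓, 464 mod 4 = 0 ✓, 464 mod 13 = 9 ✓.

x ≡ 464 (mod 468).


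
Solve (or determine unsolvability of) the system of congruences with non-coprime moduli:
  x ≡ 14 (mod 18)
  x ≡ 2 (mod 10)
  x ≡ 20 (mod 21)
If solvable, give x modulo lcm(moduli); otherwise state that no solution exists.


Moduli 18, 10, 21 are not pairwise coprime, so CRT works modulo lcm(m_i) when all pairwise compatibility conditions hold.
Pairwise compatibility: gcd(m_i, m_j) must divide a_i - a_j for every pair.
Merge one congruence at a time:
  Start: x ≡ 14 (mod 18).
  Combine with x ≡ 2 (mod 10): gcd(18, 10) = 2; 2 - 14 = -12, which IS divisible by 2, so compatible.
    Write x = 14 + 18·t and substitute into x ≡ 2 (mod 10): 18·t ≡ 2 − 14 = -12 (mod 10).
    Divide the congruence (and modulus) by g = 2: 9·t ≡ -6 (mod 5).
    Reduce coefficients mod 5: 4·t ≡ 4 (mod 5).
    The inverse of 4 mod 5 is 4 (since 4·4 = 16 = 3·5 + 1), so t ≡ 4·4 = 16 ≡ 1 (mod 5).
    Then x = 14 + 18·1 = 32, valid modulo lcm(18, 10) = 90: x ≡ 32 (mod 90).
  Combine with x ≡ 20 (mod 21): gcd(90, 21) = 3; 20 - 32 = -12, which IS divisible by 3, so compatible.
    Write x = 32 + 90·t and substitute into x ≡ 20 (mod 21): 90·t ≡ 20 − 32 = -12 (mod 21).
    Divide the congruence (and modulus) by g = 3: 30·t ≡ -4 (mod 7).
    Reduce coefficients mod 7: 2·t ≡ 3 (mod 7).
    The inverse of 2 mod 7 is 4 (since 2·4 = 8 = 1·7 + 1), so t ≡ 4·3 = 12 ≡ 5 (mod 7).
    Then x = 32 + 90·5 = 482, valid modulo lcm(90, 21) = 630: x ≡ 482 (mod 630).
Verify: 482 mod 18 = 14, 482 mod 10 = 2, 482 mod 21 = 20.

x ≡ 482 (mod 630).


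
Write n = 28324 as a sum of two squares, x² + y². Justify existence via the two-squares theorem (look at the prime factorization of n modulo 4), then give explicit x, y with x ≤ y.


Step 1: Factor n = 28324 = 2^2 · 73 · 97.
Step 2: Check the mod-4 condition on each prime factor: 2 = 2 (special); 73 ≡ 1 (mod 4), exponent 1; 97 ≡ 1 (mod 4), exponent 1.
All primes ≡ 3 (mod 4) appear to even exponent (or don't appear), so by the two-squares theorem n IS expressible as a sum of two squares.
Step 3: Build a representation. Group n = k² · m with k = 2 and m = 73 · 97 = 7081 (a product of primes ≡ 1 (mod 4)); a representation of m scales to one of n via (k·x)² + (k·y)² = k²(x² + y²). Each prime p ≡ 1 (mod 4) is itself a sum of two squares; find a² by testing p − a² for a perfect square:
  73: 73 − 1² = 72, 73 − 2² = 69, 73 − 3² = 64 = 8² ⇒ 73 = 3² + 8².
  97: 97 − 1² = 96, 97 − 2² = 93, 97 − 3² = 88, 97 − 4² = 81 = 9² ⇒ 97 = 4² + 9².
  Combine using the Brahmagupta–Fibonacci identity (a² + b²)(c² + d²) = (ac − bd)² + (ad + bc)² = (ac + bd)² + (ad − bc)²:
  73 · 97 = 7081: from (3² + 8²)(4² + 9²), take (3·4 − 8·9, 3·9 + 8·4) = (12 − 72, 27 + 32) = (-60, 59); dropping signs (only squares matter) gives (60, 59); check 60² + 59² = 3600 + 3481 = 7081 ✓.
  Scale by k = 2: (2·60, 2·59) = (120, 118).
Step 4: Order so x ≤ y and verify: 118² + 120² = 13924 + 14400 = 28324 = n. ✓

n = 28324 = 118² + 120² (one valid representation with x ≤ y).


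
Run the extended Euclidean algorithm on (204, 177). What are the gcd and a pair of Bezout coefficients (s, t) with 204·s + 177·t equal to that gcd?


Euclidean algorithm on (204, 177) — divide until remainder is 0:
  204 = 1 · 177 + 27
  177 = 6 · 27 + 15
  27 = 1 · 15 + 12
  15 = 1 · 12 + 3
  12 = 4 · 3 + 0
gcd(204, 177) = 3.
Track Bezout coefficients alongside the remainders: start with r₀ = 204 = a·1 + b·0 (s = 1, t = 0) and r₁ = 177 = a·0 + b·1 (s = 0, t = 1); each new remainder r_{k+1} = r_{k-1} − q_k·r_k inherits s_{k+1} = s_{k-1} − q_k·s_k, t_{k+1} = t_{k-1} − q_k·t_k, so r_k = a·s_k + b·t_k at every step:
  q = 1: r = 27, s = 1 − 1·0 = 1, t = 0 − 1·1 = -1  (check: 204·1 + 177·(-1) = 27)
  q = 6: r = 15, s = 0 − 6·1 = -6, t = 1 − 6·(-1) = 7  (check: 204·(-6) + 177·7 = 15)
  q = 1: r = 12, s = 1 − 1·(-6) = 7, t = -1 − 1·7 = -8  (check: 204·7 + 177·(-8) = 12)
  q = 1: r = 3, s = -6 − 1·7 = -13, t = 7 − 1·(-8) = 15  (check: 204·(-13) + 177·15 = 3)
The row with r = 3 (the gcd) gives the Bezout coefficients s = -13, t = 15.
Result: 204 · (-13) + 177 · (15) = 3.

gcd(204, 177) = 3; s = -13, t = 15 (check: 204·(-13) + 177·15 = 3).


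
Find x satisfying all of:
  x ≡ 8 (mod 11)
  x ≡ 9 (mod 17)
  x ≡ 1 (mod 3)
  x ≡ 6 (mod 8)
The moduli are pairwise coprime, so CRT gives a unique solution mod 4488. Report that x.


Product of moduli M = 11 · 17 · 3 · 8 = 4488.
Merge one congruence at a time:
  Start: x ≡ 8 (mod 11).
  Combine with x ≡ 9 (mod 17); new modulus lcm = 187.
    Write x = 8 + 11·t and substitute into x ≡ 9 (mod 17): 11·t ≡ 9 − 8 = 1 (mod 17).
    The inverse of 11 mod 17 is 14 (since 11·14 = 154 = 9·17 + 1), so t ≡ 14·1 = 14 ≡ 14 (mod 17).
    Then x = 8 + 11·14 = 162, valid modulo lcm(11, 17) = 187: x ≡ 162 (mod 187).
  Combine with x ≡ 1 (mod 3); new modulus lcm = 561.
    Write x = 162 + 187·t and substitute into x ≡ 1 (mod 3): 187·t ≡ 1 − 162 = -161 (mod 3).
    Reduce coefficients mod 3: 1·t ≡ 1 (mod 3).
    So t ≡ 1 (mod 3).
    Then x = 162 + 187·1 = 349, valid modulo lcm(187, 3) = 561: x ≡ 349 (mod 561).
  Combine with x ≡ 6 (mod 8); new modulus lcm = 4488.
    Write x = 349 + 561·t and substitute into x ≡ 6 (mod 8): 561·t ≡ 6 − 349 = -343 (mod 8).
    Reduce coefficients mod 8: 1·t ≡ 1 (mod 8).
    So t ≡ 1 (mod 8).
    Then x = 349 + 561·1 = 910, valid modulo lcm(561, 8) = 4488: x ≡ 910 (mod 4488).
Verify against each original: 910 mod 11 = 8, 910 mod 17 = 9, 910 mod 3 = 1, 910 mod 8 = 6.

x ≡ 910 (mod 4488).


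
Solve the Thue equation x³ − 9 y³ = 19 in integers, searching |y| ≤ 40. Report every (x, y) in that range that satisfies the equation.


The equation is x³ - 9y³ = 19. For fixed y, x³ = 9·y³ + 19, so a solution requires the RHS to be a perfect cube.
Strategy: iterate y from -40 to 40, compute RHS = 9·y³ + 19, and check whether it is a (positive or negative) perfect cube.
Check small values of y:
  y = 0: RHS = 19 is not a perfect cube.
  y = 1: RHS = 28 is not a perfect cube.
  y = -1: RHS = 10 is not a perfect cube.
  y = 2: RHS = 91 is not a perfect cube.
  y = -2: RHS = -53 is not a perfect cube.
  y = 3: RHS = 262 is not a perfect cube.
  y = -3: RHS = -224 is not a perfect cube.
Continuing the search up to |y| = 40 finds no solutions either.
No (x, y) in the scanned range satisfies the equation.

No integer solutions with |y| ≤ 40.


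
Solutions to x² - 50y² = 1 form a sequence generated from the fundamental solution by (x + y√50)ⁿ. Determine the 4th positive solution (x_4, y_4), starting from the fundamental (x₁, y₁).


Step 1: Find the fundamental solution (x₁, y₁) of x² - 50y² = 1.
  Expand √50 as a continued fraction. a₀ = ⌊√50⌋ = 7; iterate m_{k+1} = d_k·a_k − m_k, d_{k+1} = (50 − m_{k+1}²)/d_k, a_{k+1} = ⌊(a₀ + m_{k+1})/d_{k+1}⌋ (starting m₀ = 0, d₀ = 1), with convergents p_k = a_k·p_{k-1} + p_{k-2}, q_k = a_k·q_{k-1} + q_{k-2} (p₋₁ = 1, q₋₁ = 0):
  k = 0: a₀ = 7; p₀/q₀ = 7/1; p₀² − 50·q₀² = 49 − 50 = -1.
  k = 1: m = 7, d = 1, a = ⌊(7 + 7)/1⌋ = 14; p/q = (14·7 + 1)/(14·1 + 0) = 99/14; p² − 50·q² = 9801 − 9800 = 1.
  The first convergent with p² − 50·q² = 1 gives the fundamental solution (x₁, y₁) = (99, 14).
Step 2: Apply the recurrence (x_{n+1}, y_{n+1}) = (x₁x_n + 50y₁y_n, x₁y_n + y₁x_n) repeatedly.
  From (x_1, y_1) = (99, 14): x_2 = 99·99 + 50·14·14 = 19601; y_2 = 99·14 + 14·99 = 2772.
  From (x_2, y_2) = (19601, 2772): x_3 = 99·19601 + 50·14·2772 = 3880899; y_3 = 99·2772 + 14·19601 = 548842.
  From (x_3, y_3) = (3880899, 548842): x_4 = 99·3880899 + 50·14·548842 = 768398401; y_4 = 99·548842 + 14·3880899 = 108667944.
Step 3: Verify x_4² - 50·y_4² = 590436102659356801 - 590436102659356800 = 1 (should be 1). ✓

(x_1, y_1) = (99, 14); (x_4, y_4) = (768398401, 108667944).


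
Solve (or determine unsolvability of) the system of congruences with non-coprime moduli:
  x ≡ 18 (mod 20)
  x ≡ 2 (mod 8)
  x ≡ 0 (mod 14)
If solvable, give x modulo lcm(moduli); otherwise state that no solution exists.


Moduli 20, 8, 14 are not pairwise coprime, so CRT works modulo lcm(m_i) when all pairwise compatibility conditions hold.
Pairwise compatibility: gcd(m_i, m_j) must divide a_i - a_j for every pair.
Merge one congruence at a time:
  Start: x ≡ 18 (mod 20).
  Combine with x ≡ 2 (mod 8): gcd(20, 8) = 4; 2 - 18 = -16, which IS divisible by 4, so compatible.
    Write x = 18 + 20·t and substitute into x ≡ 2 (mod 8): 20·t ≡ 2 − 18 = -16 (mod 8).
    Divide the congruence (and modulus) by g = 4: 5·t ≡ -4 (mod 2).
    Reduce coefficients mod 2: 1·t ≡ 0 (mod 2).
    So t ≡ 0 (mod 2).
    Then x = 18 + 20·0 = 18, valid modulo lcm(20, 8) = 40: x ≡ 18 (mod 40).
  Combine with x ≡ 0 (mod 14): gcd(40, 14) = 2; 0 - 18 = -18, which IS divisible by 2, so compatible.
    Write x = 18 + 40·t and substitute into x ≡ 0 (mod 14): 40·t ≡ 0 − 18 = -18 (mod 14).
    Divide the congruence (and modulus) by g = 2: 20·t ≡ -9 (mod 7).
    Reduce coefficients mod 7: 6·t ≡ 5 (mod 7).
    The inverse of 6 mod 7 is 6 (since 6·6 = 36 = 5·7 + 1), so t ≡ 6·5 = 30 ≡ 2 (mod 7).
    Then x = 18 + 40·2 = 98, valid modulo lcm(40, 14) = 280: x ≡ 98 (mod 280).
Verify: 98 mod 20 = 18, 98 mod 8 = 2, 98 mod 14 = 0.

x ≡ 98 (mod 280).


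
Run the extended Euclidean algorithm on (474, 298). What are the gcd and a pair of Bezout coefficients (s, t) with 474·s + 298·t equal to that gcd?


Euclidean algorithm on (474, 298) — divide until remainder is 0:
  474 = 1 · 298 + 176
  298 = 1 · 176 + 122
  176 = 1 · 122 + 54
  122 = 2 · 54 + 14
  54 = 3 · 14 + 12
  14 = 1 · 12 + 2
  12 = 6 · 2 + 0
gcd(474, 298) = 2.
Track Bezout coefficients alongside the remainders: start with r₀ = 474 = a·1 + b·0 (s = 1, t = 0) and r₁ = 298 = a·0 + b·1 (s = 0, t = 1); each new remainder r_{k+1} = r_{k-1} − q_k·r_k inherits s_{k+1} = s_{k-1} − q_k·s_k, t_{k+1} = t_{k-1} − q_k·t_k, so r_k = a·s_k + b·t_k at every step:
  q = 1: r = 176, s = 1 − 1·0 = 1, t = 0 − 1·1 = -1  (check: 474·1 + 298·(-1) = 176)
  q = 1: r = 122, s = 0 − 1·1 = -1, t = 1 − 1·(-1) = 2  (check: 474·(-1) + 298·2 = 122)
  q = 1: r = 54, s = 1 − 1·(-1) = 2, t = -1 − 1·2 = -3  (check: 474·2 + 298·(-3) = 54)
  q = 2: r = 14, s = -1 − 2·2 = -5, t = 2 − 2·(-3) = 8  (check: 474·(-5) + 298·8 = 14)
  q = 3: r = 12, s = 2 − 3·(-5) = 17, t = -3 − 3·8 = -27  (check: 474·17 + 298·(-27) = 12)
  q = 1: r = 2, s = -5 − 1·17 = -22, t = 8 − 1·(-27) = 35  (check: 474·(-22) + 298·35 = 2)
The row with r = 2 (the gcd) gives the Bezout coefficients s = -22, t = 35.
Result: 474 · (-22) + 298 · (35) = 2.

gcd(474, 298) = 2; s = -22, t = 35 (check: 474·(-22) + 298·35 = 2).


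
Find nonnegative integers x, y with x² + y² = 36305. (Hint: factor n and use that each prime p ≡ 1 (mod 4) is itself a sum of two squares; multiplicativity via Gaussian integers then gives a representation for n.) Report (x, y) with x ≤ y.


Step 1: Factor n = 36305 = 5 · 53 · 137.
Step 2: Check the mod-4 condition on each prime factor: 5 ≡ 1 (mod 4), exponent 1; 53 ≡ 1 (mod 4), exponent 1; 137 ≡ 1 (mod 4), exponent 1.
All primes ≡ 3 (mod 4) appear to even exponent (or don't appear), so by the two-squares theorem n IS expressible as a sum of two squares.
Step 3: Build a representation. Here n = 5 · 53 · 137 is a product of primes ≡ 1 (mod 4). Each prime p ≡ 1 (mod 4) is itself a sum of two squares; find a² by testing p − a² for a perfect square:
  5: 5 − 1² = 4 = 2² ⇒ 5 = 1² + 2².
  53: 53 − 1² = 52, 53 − 2² = 49 = 7² ⇒ 53 = 2² + 7².
  137: 137 − 1² = 136, 137 − 2² = 133, 137 − 3² = 128, 137 − 4² = 121 = 11² ⇒ 137 = 4² + 11².
  Combine using the Brahmagupta–Fibonacci identity (a² + b²)(c² + d²) = (ac − bd)² + (ad + bc)² = (ac + bd)² + (ad − bc)²:
  5 · 53 = 265: from (1² + 2²)(2² + 7²), take (1·2 − 2·7, 1·7 + 2·2) = (2 − 14, 7 + 4) = (-12, 11); dropping signs (only squares matter) gives (12, 11); check 12² + 11² = 144 + 121 = 265 ✓.
  265 · 137 = 36305: from (12² + 11²)(4² + 11²), take (12·4 − 11·11, 12·11 + 11·4) = (48 − 121, 132 + 44) = (-73, 176); dropping signs (only squares matter) gives (73, 176); check 73² + 176² = 5329 + 30976 = 36305 ✓.
Step 4: Order so x ≤ y and verify: 73² + 176² = 5329 + 30976 = 36305 = n. ✓

n = 36305 = 73² + 176² (one valid representation with x ≤ y).


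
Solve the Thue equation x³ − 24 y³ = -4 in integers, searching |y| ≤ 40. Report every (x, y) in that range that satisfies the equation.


The equation is x³ - 24y³ = -4. For fixed y, x³ = 24·y³ − 4, so a solution requires the RHS to be a perfect cube.
Strategy: iterate y from -40 to 40, compute RHS = 24·y³ − 4, and check whether it is a (positive or negative) perfect cube.
Check small values of y:
  y = 0: RHS = -4 is not a perfect cube.
  y = 1: RHS = 20 is not a perfect cube.
  y = -1: RHS = -28 is not a perfect cube.
  y = 2: RHS = 188 is not a perfect cube.
  y = -2: RHS = -196 is not a perfect cube.
  y = 3: RHS = 644 is not a perfect cube.
  y = -3: RHS = -652 is not a perfect cube.
Continuing the search up to |y| = 40 finds no solutions either.
No (x, y) in the scanned range satisfies the equation.

No integer solutions with |y| ≤ 40.


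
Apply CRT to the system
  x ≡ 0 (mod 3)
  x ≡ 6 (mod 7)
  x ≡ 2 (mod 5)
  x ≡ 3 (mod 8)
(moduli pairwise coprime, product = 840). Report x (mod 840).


Product of moduli M = 3 · 7 · 5 · 8 = 840.
Merge one congruence at a time:
  Start: x ≡ 0 (mod 3).
  Combine with x ≡ 6 (mod 7); new modulus lcm = 21.
    Write x = 0 + 3·t and substitute into x ≡ 6 (mod 7): 3·t ≡ 6 − 0 = 6 (mod 7).
    The inverse of 3 mod 7 is 5 (since 3·5 = 15 = 2·7 + 1), so t ≡ 5·6 = 30 ≡ 2 (mod 7).
    Then x = 0 + 3·2 = 6, valid modulo lcm(3, 7) = 21: x ≡ 6 (mod 21).
  Combine with x ≡ 2 (mod 5); new modulus lcm = 105.
    Write x = 6 + 21·t and substitute into x ≡ 2 (mod 5): 21·t ≡ 2 − 6 = -4 (mod 5).
    Reduce coefficients mod 5: 1·t ≡ 1 (mod 5).
    So t ≡ 1 (mod 5).
    Then x = 6 + 21·1 = 27, valid modulo lcm(21, 5) = 105: x ≡ 27 (mod 105).
  Combine with x ≡ 3 (mod 8); new modulus lcm = 840.
    Write x = 27 + 105·t and substitute into x ≡ 3 (mod 8): 105·t ≡ 3 − 27 = -24 (mod 8).
    Reduce coefficients mod 8: 1·t ≡ 0 (mod 8).
    So t ≡ 0 (mod 8).
    Then x = 27 + 105·0 = 27, valid modulo lcm(105, 8) = 840: x ≡ 27 (mod 840).
Verify against each original: 27 mod 3 = 0, 27 mod 7 = 6, 27 mod 5 = 2, 27 mod 8 = 3.

x ≡ 27 (mod 840).


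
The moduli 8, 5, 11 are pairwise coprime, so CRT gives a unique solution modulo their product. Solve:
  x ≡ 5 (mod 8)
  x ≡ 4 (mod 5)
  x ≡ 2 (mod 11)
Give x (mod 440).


Moduli 8, 5, 11 are pairwise coprime; by CRT there is a unique solution modulo M = 8 · 5 · 11 = 440.
Solve pairwise, accumulating the modulus:
  Start with x ≡ 5 (mod 8).
  Combine with x ≡ 4 (mod 5): since gcd(8, 5) = 1, we get a unique residue mod 40.
    Write x = 5 + 8·t and substitute into x ≡ 4 (mod 5): 8·t ≡ 4 − 5 = -1 (mod 5).
    Reduce coefficients mod 5: 3·t ≡ 4 (mod 5).
    The inverse of 3 mod 5 is 2 (since 3·2 = 6 = 1·5 + 1), so t ≡ 2·4 = 8 ≡ 3 (mod 5).
    Then x = 5 + 8·3 = 29, valid modulo lcm(8, 5) = 40: x ≡ 29 (mod 40).
  Combine with x ≡ 2 (mod 11): since gcd(40, 11) = 1, we get a unique residue mod 440.
    Write x = 29 + 40·t and substitute into x ≡ 2 (mod 11): 40·t ≡ 2 − 29 = -27 (mod 11).
    Reduce coefficients mod 11: 7·t ≡ 6 (mod 11).
    The inverse of 7 mod 11 is 8 (since 7·8 = 56 = 5·11 + 1), so t ≡ 8·6 = 48 ≡ 4 (mod 11).
    Then x = 29 + 40·4 = 189, valid modulo lcm(40, 11) = 440: x ≡ 189 (mod 440).
Verify: 189 mod 8 = 5 ✓, 189 mod 5 = 4 ✓, 189 mod 11 = 2 ✓.

x ≡ 189 (mod 440).


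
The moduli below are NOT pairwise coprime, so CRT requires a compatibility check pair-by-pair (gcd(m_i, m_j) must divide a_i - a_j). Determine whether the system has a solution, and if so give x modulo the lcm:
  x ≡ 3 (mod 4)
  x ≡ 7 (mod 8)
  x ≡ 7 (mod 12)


Moduli 4, 8, 12 are not pairwise coprime, so CRT works modulo lcm(m_i) when all pairwise compatibility conditions hold.
Pairwise compatibility: gcd(m_i, m_j) must divide a_i - a_j for every pair.
Merge one congruence at a time:
  Start: x ≡ 3 (mod 4).
  Combine with x ≡ 7 (mod 8): gcd(4, 8) = 4; 7 - 3 = 4, which IS divisible by 4, so compatible.
    Write x = 3 + 4·t and substitute into x ≡ 7 (mod 8): 4·t ≡ 7 − 3 = 4 (mod 8).
    Divide the congruence (and modulus) by g = 4: 1·t ≡ 1 (mod 2).
    So t ≡ 1 (mod 2).
    Then x = 3 + 4·1 = 7, valid modulo lcm(4, 8) = 8: x ≡ 7 (mod 8).
  Combine with x ≡ 7 (mod 12): gcd(8, 12) = 4; 7 - 7 = 0, which IS divisible by 4, so compatible.
    Write x = 7 + 8·t and substitute into x ≡ 7 (mod 12): 8·t ≡ 7 − 7 = 0 (mod 12).
    Divide the congruence (and modulus) by g = 4: 2·t ≡ 0 (mod 3).
    The inverse of 2 mod 3 is 2 (since 2·2 = 4 = 1·3 + 1), so t ≡ 2·0 = 0 ≡ 0 (mod 3).
    Then x = 7 + 8·0 = 7, valid modulo lcm(8, 12) = 24: x ≡ 7 (mod 24).
Verify: 7 mod 4 = 3, 7 mod 8 = 7, 7 mod 12 = 7.

x ≡ 7 (mod 24).


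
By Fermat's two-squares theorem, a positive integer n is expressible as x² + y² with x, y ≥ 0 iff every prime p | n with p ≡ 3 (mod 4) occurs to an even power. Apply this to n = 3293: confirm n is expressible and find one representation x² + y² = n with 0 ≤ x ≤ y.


Step 1: Factor n = 3293 = 37 · 89.
Step 2: Check the mod-4 condition on each prime factor: 37 ≡ 1 (mod 4), exponent 1; 89 ≡ 1 (mod 4), exponent 1.
All primes ≡ 3 (mod 4) appear to even exponent (or don't appear), so by the two-squares theorem n IS expressible as a sum of two squares.
Step 3: Build a representation. Here n = 37 · 89 is a product of primes ≡ 1 (mod 4). Each prime p ≡ 1 (mod 4) is itself a sum of two squares; find a² by testing p − a² for a perfect square:
  37: 37 − 1² = 36 = 6² ⇒ 37 = 1² + 6².
  89: 89 − 1² = 88, 89 − 2² = 85, 89 − 3² = 80, 89 − 4² = 73, 89 − 5² = 64 = 8² ⇒ 89 = 5² + 8².
  Combine using the Brahmagupta–Fibonacci identity (a² + b²)(c² + d²) = (ac − bd)² + (ad + bc)² = (ac + bd)² + (ad − bc)²:
  37 · 89 = 3293: from (1² + 6²)(5² + 8²), take (1·5 − 6·8, 1·8 + 6·5) = (5 − 48, 8 + 30) = (-43, 38); dropping signs (only squares matter) gives (43, 38); check 43² + 38² = 1849 + 1444 = 3293 ✓.
Step 4: Order so x ≤ y and verify: 38² + 43² = 1444 + 1849 = 3293 = n. ✓

n = 3293 = 38² + 43² (one valid representation with x ≤ y).


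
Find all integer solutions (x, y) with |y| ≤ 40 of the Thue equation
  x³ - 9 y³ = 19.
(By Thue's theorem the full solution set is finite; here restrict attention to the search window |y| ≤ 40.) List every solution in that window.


The equation is x³ - 9y³ = 19. For fixed y, x³ = 9·y³ + 19, so a solution requires the RHS to be a perfect cube.
Strategy: iterate y from -40 to 40, compute RHS = 9·y³ + 19, and check whether it is a (positive or negative) perfect cube.
Check small values of y:
  y = 0: RHS = 19 is not a perfect cube.
  y = 1: RHS = 28 is not a perfect cube.
  y = -1: RHS = 10 is not a perfect cube.
  y = 2: RHS = 91 is not a perfect cube.
  y = -2: RHS = -53 is not a perfect cube.
  y = 3: RHS = 262 is not a perfect cube.
  y = -3: RHS = -224 is not a perfect cube.
Continuing the search up to |y| = 40 finds no solutions either.
No (x, y) in the scanned range satisfies the equation.

No integer solutions with |y| ≤ 40.


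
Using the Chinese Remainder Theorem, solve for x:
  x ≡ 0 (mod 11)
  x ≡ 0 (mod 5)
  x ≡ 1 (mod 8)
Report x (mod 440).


Moduli 11, 5, 8 are pairwise coprime; by CRT there is a unique solution modulo M = 11 · 5 · 8 = 440.
Solve pairwise, accumulating the modulus:
  Start with x ≡ 0 (mod 11).
  Combine with x ≡ 0 (mod 5): since gcd(11, 5) = 1, we get a unique residue mod 55.
    Write x = 0 + 11·t and substitute into x ≡ 0 (mod 5): 11·t ≡ 0 − 0 = 0 (mod 5).
    Reduce coefficients mod 5: 1·t ≡ 0 (mod 5).
    So t ≡ 0 (mod 5).
    Then x = 0 + 11·0 = 0, valid modulo lcm(11, 5) = 55: x ≡ 0 (mod 55).
  Combine with x ≡ 1 (mod 8): since gcd(55, 8) = 1, we get a unique residue mod 440.
    Write x = 0 + 55·t and substitute into x ≡ 1 (mod 8): 55·t ≡ 1 − 0 = 1 (mod 8).
    Reduce coefficients mod 8: 7·t ≡ 1 (mod 8).
    The inverse of 7 mod 8 is 7 (since 7·7 = 49 = 6·8 + 1), so t ≡ 7·1 = 7 ≡ 7 (mod 8).
    Then x = 0 + 55·7 = 385, valid modulo lcm(55, 8) = 440: x ≡ 385 (mod 440).
Verify: 385 mod 11 = 0 ✓, 385 mod 5 = 0 ✓, 385 mod 8 = 1 ✓.

x ≡ 385 (mod 440).


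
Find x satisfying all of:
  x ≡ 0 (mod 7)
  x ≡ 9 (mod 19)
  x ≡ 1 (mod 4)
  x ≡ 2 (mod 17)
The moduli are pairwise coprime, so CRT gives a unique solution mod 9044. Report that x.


Product of moduli M = 7 · 19 · 4 · 17 = 9044.
Merge one congruence at a time:
  Start: x ≡ 0 (mod 7).
  Combine with x ≡ 9 (mod 19); new modulus lcm = 133.
    Write x = 0 + 7·t and substitute into x ≡ 9 (mod 19): 7·t ≡ 9 − 0 = 9 (mod 19).
    The inverse of 7 mod 19 is 11 (since 7·11 = 77 = 4·19 + 1), so t ≡ 11·9 = 99 ≡ 4 (mod 19).
    Then x = 0 + 7·4 = 28, valid modulo lcm(7, 19) = 133: x ≡ 28 (mod 133).
  Combine with x ≡ 1 (mod 4); new modulus lcm = 532.
    Write x = 28 + 133·t and substitute into x ≡ 1 (mod 4): 133·t ≡ 1 − 28 = -27 (mod 4).
    Reduce coefficients mod 4: 1·t ≡ 1 (mod 4).
    So t ≡ 1 (mod 4).
    Then x = 28 + 133·1 = 161, valid modulo lcm(133, 4) = 532: x ≡ 161 (mod 532).
  Combine with x ≡ 2 (mod 17); new modulus lcm = 9044.
    Write x = 161 + 532·t and substitute into x ≡ 2 (mod 17): 532·t ≡ 2 − 161 = -159 (mod 17).
    Reduce coefficients mod 17: 5·t ≡ 11 (mod 17).
    The inverse of 5 mod 17 is 7 (since 5·7 = 35 = 2·17 + 1), so t ≡ 7·11 = 77 ≡ 9 (mod 17).
    Then x = 161 + 532·9 = 4949, valid modulo lcm(532, 17) = 9044: x ≡ 4949 (mod 9044).
Verify against each original: 4949 mod 7 = 0, 4949 mod 19 = 9, 4949 mod 4 = 1, 4949 mod 17 = 2.

x ≡ 4949 (mod 9044).


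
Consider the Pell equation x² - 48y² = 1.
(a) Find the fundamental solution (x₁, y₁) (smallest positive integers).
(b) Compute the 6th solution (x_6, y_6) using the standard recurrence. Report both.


Step 1: Find the fundamental solution (x₁, y₁) of x² - 48y² = 1.
  Expand √48 as a continued fraction. a₀ = ⌊√48⌋ = 6; iterate m_{k+1} = d_k·a_k − m_k, d_{k+1} = (48 − m_{k+1}²)/d_k, a_{k+1} = ⌊(a₀ + m_{k+1})/d_{k+1}⌋ (starting m₀ = 0, d₀ = 1), with convergents p_k = a_k·p_{k-1} + p_{k-2}, q_k = a_k·q_{k-1} + q_{k-2} (p₋₁ = 1, q₋₁ = 0):
  k = 0: a₀ = 6; p₀/q₀ = 6/1; p₀² − 48·q₀² = 36 − 48 = -12.
  k = 1: m = 6, d = 12, a = ⌊(6 + 6)/12⌋ = 1; p/q = (1·6 + 1)/(1·1 + 0) = 7/1; p² − 48·q² = 49 − 48 = 1.
  The first convergent with p² − 48·q² = 1 gives the fundamental solution (x₁, y₁) = (7, 1).
Step 2: Apply the recurrence (x_{n+1}, y_{n+1}) = (x₁x_n + 48y₁y_n, x₁y_n + y₁x_n) repeatedly.
  From (x_1, y_1) = (7, 1): x_2 = 7·7 + 48·1·1 = 97; y_2 = 7·1 + 1·7 = 14.
  From (x_2, y_2) = (97, 14): x_3 = 7·97 + 48·1·14 = 1351; y_3 = 7·14 + 1·97 = 195.
  From (x_3, y_3) = (1351, 195): x_4 = 7·1351 + 48·1·195 = 18817; y_4 = 7·195 + 1·1351 = 2716.
  From (x_4, y_4) = (18817, 2716): x_5 = 7·18817 + 48·1·2716 = 262087; y_5 = 7·2716 + 1·18817 = 37829.
  From (x_5, y_5) = (262087, 37829): x_6 = 7·262087 + 48·1·37829 = 3650401; y_6 = 7·37829 + 1·262087 = 526890.
Step 3: Verify x_6² - 48·y_6² = 13325427460801 - 13325427460800 = 1 (should be 1). ✓

(x_1, y_1) = (7, 1); (x_6, y_6) = (3650401, 526890).


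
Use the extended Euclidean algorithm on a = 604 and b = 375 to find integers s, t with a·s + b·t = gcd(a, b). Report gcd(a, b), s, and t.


Euclidean algorithm on (604, 375) — divide until remainder is 0:
  604 = 1 · 375 + 229
  375 = 1 · 229 + 146
  229 = 1 · 146 + 83
  146 = 1 · 83 + 63
  83 = 1 · 63 + 20
  63 = 3 · 20 + 3
  20 = 6 · 3 + 2
  3 = 1 · 2 + 1
  2 = 2 · 1 + 0
gcd(604, 375) = 1.
Track Bezout coefficients alongside the remainders: start with r₀ = 604 = a·1 + b·0 (s = 1, t = 0) and r₁ = 375 = a·0 + b·1 (s = 0, t = 1); each new remainder r_{k+1} = r_{k-1} − q_k·r_k inherits s_{k+1} = s_{k-1} − q_k·s_k, t_{k+1} = t_{k-1} − q_k·t_k, so r_k = a·s_k + b·t_k at every step:
  q = 1: r = 229, s = 1 − 1·0 = 1, t = 0 − 1·1 = -1  (check: 604·1 + 375·(-1) = 229)
  q = 1: r = 146, s = 0 − 1·1 = -1, t = 1 − 1·(-1) = 2  (check: 604·(-1) + 375·2 = 146)
  q = 1: r = 83, s = 1 − 1·(-1) = 2, t = -1 − 1·2 = -3  (check: 604·2 + 375·(-3) = 83)
  q = 1: r = 63, s = -1 − 1·2 = -3, t = 2 − 1·(-3) = 5  (check: 604·(-3) + 375·5 = 63)
  q = 1: r = 20, s = 2 − 1·(-3) = 5, t = -3 − 1·5 = -8  (check: 604·5 + 375·(-8) = 20)
  q = 3: r = 3, s = -3 − 3·5 = -18, t = 5 − 3·(-8) = 29  (check: 604·(-18) + 375·29 = 3)
  q = 6: r = 2, s = 5 − 6·(-18) = 113, t = -8 − 6·29 = -182  (check: 604·113 + 375·(-182) = 2)
  q = 1: r = 1, s = -18 − 1·113 = -131, t = 29 − 1·(-182) = 211  (check: 604·(-131) + 375·211 = 1)
The row with r = 1 (the gcd) gives the Bezout coefficients s = -131, t = 211.
Result: 604 · (-131) + 375 · (211) = 1.

gcd(604, 375) = 1; s = -131, t = 211 (check: 604·(-131) + 375·211 = 1).


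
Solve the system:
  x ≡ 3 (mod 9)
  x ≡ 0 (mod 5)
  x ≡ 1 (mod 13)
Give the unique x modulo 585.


Moduli 9, 5, 13 are pairwise coprime; by CRT there is a unique solution modulo M = 9 · 5 · 13 = 585.
Solve pairwise, accumulating the modulus:
  Start with x ≡ 3 (mod 9).
  Combine with x ≡ 0 (mod 5): since gcd(9, 5) = 1, we get a unique residue mod 45.
    Write x = 3 + 9·t and substitute into x ≡ 0 (mod 5): 9·t ≡ 0 − 3 = -3 (mod 5).
    Reduce coefficients mod 5: 4·t ≡ 2 (mod 5).
    The inverse of 4 mod 5 is 4 (since 4·4 = 16 = 3·5 + 1), so t ≡ 4·2 = 8 ≡ 3 (mod 5).
    Then x = 3 + 9·3 = 30, valid modulo lcm(9, 5) = 45: x ≡ 30 (mod 45).
  Combine with x ≡ 1 (mod 13): since gcd(45, 13) = 1, we get a unique residue mod 585.
    Write x = 30 + 45·t and substitute into x ≡ 1 (mod 13): 45·t ≡ 1 − 30 = -29 (mod 13).
    Reduce coefficients mod 13: 6·t ≡ 10 (mod 13).
    The inverse of 6 mod 13 is 11 (since 6·11 = 66 = 5·13 + 1), so t ≡ 11·10 = 110 ≡ 6 (mod 13).
    Then x = 30 + 45·6 = 300, valid modulo lcm(45, 13) = 585: x ≡ 300 (mod 585).
Verify: 300 mod 9 = 3 ✓, 300 mod 5 = 0 ✓, 300 mod 13 = 1 ✓.

x ≡ 300 (mod 585).


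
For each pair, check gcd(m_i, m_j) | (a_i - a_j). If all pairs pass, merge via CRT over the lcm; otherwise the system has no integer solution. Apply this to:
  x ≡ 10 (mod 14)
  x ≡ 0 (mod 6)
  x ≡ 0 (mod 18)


Moduli 14, 6, 18 are not pairwise coprime, so CRT works modulo lcm(m_i) when all pairwise compatibility conditions hold.
Pairwise compatibility: gcd(m_i, m_j) must divide a_i - a_j for every pair.
Merge one congruence at a time:
  Start: x ≡ 10 (mod 14).
  Combine with x ≡ 0 (mod 6): gcd(14, 6) = 2; 0 - 10 = -10, which IS divisible by 2, so compatible.
    Write x = 10 + 14·t and substitute into x ≡ 0 (mod 6): 14·t ≡ 0 − 10 = -10 (mod 6).
    Divide the congruence (and modulus) by g = 2: 7·t ≡ -5 (mod 3).
    Reduce coefficients mod 3: 1·t ≡ 1 (mod 3).
    So t ≡ 1 (mod 3).
    Then x = 10 + 14·1 = 24, valid modulo lcm(14, 6) = 42: x ≡ 24 (mod 42).
  Combine with x ≡ 0 (mod 18): gcd(42, 18) = 6; 0 - 24 = -24, which IS divisible by 6, so compatible.
    Write x = 24 + 42·t and substitute into x ≡ 0 (mod 18): 42·t ≡ 0 − 24 = -24 (mod 18).
    Divide the congruence (and modulus) by g = 6: 7·t ≡ -4 (mod 3).
    Reduce coefficients mod 3: 1·t ≡ 2 (mod 3).
    So t ≡ 2 (mod 3).
    Then x = 24 + 42·2 = 108, valid modulo lcm(42, 18) = 126: x ≡ 108 (mod 126).
Verify: 108 mod 14 = 10, 108 mod 6 = 0, 108 mod 18 = 0.

x ≡ 108 (mod 126).


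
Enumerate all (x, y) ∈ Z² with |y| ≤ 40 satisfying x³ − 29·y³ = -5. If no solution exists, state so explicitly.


The equation is x³ - 29y³ = -5. For fixed y, x³ = 29·y³ − 5, so a solution requires the RHS to be a perfect cube.
Strategy: iterate y from -40 to 40, compute RHS = 29·y³ − 5, and check whether it is a (positive or negative) perfect cube.
Check small values of y:
  y = 0: RHS = -5 is not a perfect cube.
  y = 1: RHS = 24 is not a perfect cube.
  y = -1: RHS = -34 is not a perfect cube.
  y = 2: RHS = 227 is not a perfect cube.
  y = -2: RHS = -237 is not a perfect cube.
  y = 3: RHS = 778 is not a perfect cube.
  y = -3: RHS = -788 is not a perfect cube.
Continuing the search up to |y| = 40 finds no solutions either.
No (x, y) in the scanned range satisfies the equation.

No integer solutions with |y| ≤ 40.


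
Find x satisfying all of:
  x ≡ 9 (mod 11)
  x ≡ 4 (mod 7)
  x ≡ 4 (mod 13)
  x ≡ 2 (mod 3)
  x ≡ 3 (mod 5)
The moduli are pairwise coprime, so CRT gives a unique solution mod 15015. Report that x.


Product of moduli M = 11 · 7 · 13 · 3 · 5 = 15015.
Merge one congruence at a time:
  Start: x ≡ 9 (mod 11).
  Combine with x ≡ 4 (mod 7); new modulus lcm = 77.
    Write x = 9 + 11·t and substitute into x ≡ 4 (mod 7): 11·t ≡ 4 − 9 = -5 (mod 7).
    Reduce coefficients mod 7: 4·t ≡ 2 (mod 7).
    The inverse of 4 mod 7 is 2 (since 4·2 = 8 = 1·7 + 1), so t ≡ 2·2 = 4 ≡ 4 (mod 7).
    Then x = 9 + 11·4 = 53, valid modulo lcm(11, 7) = 77: x ≡ 53 (mod 77).
  Combine with x ≡ 4 (mod 13); new modulus lcm = 1001.
    Write x = 53 + 77·t and substitute into x ≡ 4 (mod 13): 77·t ≡ 4 − 53 = -49 (mod 13).
    Reduce coefficients mod 13: 12·t ≡ 3 (mod 13).
    The inverse of 12 mod 13 is 12 (since 12·12 = 144 = 11·13 + 1), so t ≡ 12·3 = 36 ≡ 10 (mod 13).
    Then x = 53 + 77·10 = 823, valid modulo lcm(77, 13) = 1001: x ≡ 823 (mod 1001).
  Combine with x ≡ 2 (mod 3); new modulus lcm = 3003.
    Write x = 823 + 1001·t and substitute into x ≡ 2 (mod 3): 1001·t ≡ 2 − 823 = -821 (mod 3).
    Reduce coefficients mod 3: 2·t ≡ 1 (mod 3).
    The inverse of 2 mod 3 is 2 (since 2·2 = 4 = 1·3 + 1), so t ≡ 2·1 = 2 ≡ 2 (mod 3).
    Then x = 823 + 1001·2 = 2825, valid modulo lcm(1001, 3) = 3003: x ≡ 2825 (mod 3003).
  Combine with x ≡ 3 (mod 5); new modulus lcm = 15015.
    Write x = 2825 + 3003·t and substitute into x ≡ 3 (mod 5): 3003·t ≡ 3 − 2825 = -2822 (mod 5).
    Reduce coefficients mod 5: 3·t ≡ 3 (mod 5).
    The inverse of 3 mod 5 is 2 (since 3·2 = 6 = 1·5 + 1), so t ≡ 2·3 = 6 ≡ 1 (mod 5).
    Then x = 2825 + 3003·1 = 5828, valid modulo lcm(3003, 5) = 15015: x ≡ 5828 (mod 15015).
Verify against each original: 5828 mod 11 = 9, 5828 mod 7 = 4, 5828 mod 13 = 4, 5828 mod 3 = 2, 5828 mod 5 = 3.

x ≡ 5828 (mod 15015).


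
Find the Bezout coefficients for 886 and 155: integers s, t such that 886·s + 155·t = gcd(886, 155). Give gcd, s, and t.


Euclidean algorithm on (886, 155) — divide until remainder is 0:
  886 = 5 · 155 + 111
  155 = 1 · 111 + 44
  111 = 2 · 44 + 23
  44 = 1 · 23 + 21
  23 = 1 · 21 + 2
  21 = 10 · 2 + 1
  2 = 2 · 1 + 0
gcd(886, 155) = 1.
Track Bezout coefficients alongside the remainders: start with r₀ = 886 = a·1 + b·0 (s = 1, t = 0) and r₁ = 155 = a·0 + b·1 (s = 0, t = 1); each new remainder r_{k+1} = r_{k-1} − q_k·r_k inherits s_{k+1} = s_{k-1} − q_k·s_k, t_{k+1} = t_{k-1} − q_k·t_k, so r_k = a·s_k + b·t_k at every step:
  q = 5: r = 111, s = 1 − 5·0 = 1, t = 0 − 5·1 = -5  (check: 886·1 + 155·(-5) = 111)
  q = 1: r = 44, s = 0 − 1·1 = -1, t = 1 − 1·(-5) = 6  (check: 886·(-1) + 155·6 = 44)
  q = 2: r = 23, s = 1 − 2·(-1) = 3, t = -5 − 2·6 = -17  (check: 886·3 + 155·(-17) = 23)
  q = 1: r = 21, s = -1 − 1·3 = -4, t = 6 − 1·(-17) = 23  (check: 886·(-4) + 155·23 = 21)
  q = 1: r = 2, s = 3 − 1·(-4) = 7, t = -17 − 1·23 = -40  (check: 886·7 + 155·(-40) = 2)
  q = 10: r = 1, s = -4 − 10·7 = -74, t = 23 − 10·(-40) = 423  (check: 886·(-74) + 155·423 = 1)
The row with r = 1 (the gcd) gives the Bezout coefficients s = -74, t = 423.
Result: 886 · (-74) + 155 · (423) = 1.

gcd(886, 155) = 1; s = -74, t = 423 (check: 886·(-74) + 155·423 = 1).


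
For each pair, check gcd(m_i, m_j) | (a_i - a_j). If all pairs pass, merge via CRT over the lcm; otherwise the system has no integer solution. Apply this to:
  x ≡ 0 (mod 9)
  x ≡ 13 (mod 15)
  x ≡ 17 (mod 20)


Moduli 9, 15, 20 are not pairwise coprime, so CRT works modulo lcm(m_i) when all pairwise compatibility conditions hold.
Pairwise compatibility: gcd(m_i, m_j) must divide a_i - a_j for every pair.
Merge one congruence at a time:
  Start: x ≡ 0 (mod 9).
  Combine with x ≡ 13 (mod 15): gcd(9, 15) = 3, and 13 - 0 = 13 is NOT divisible by 3.
    ⇒ system is inconsistent (no integer solution).

No solution (the system is inconsistent).


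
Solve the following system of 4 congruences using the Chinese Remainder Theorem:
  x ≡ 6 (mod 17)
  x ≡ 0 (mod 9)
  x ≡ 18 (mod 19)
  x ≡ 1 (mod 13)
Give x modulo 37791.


Product of moduli M = 17 · 9 · 19 · 13 = 37791.
Merge one congruence at a time:
  Start: x ≡ 6 (mod 17).
  Combine with x ≡ 0 (mod 9); new modulus lcm = 153.
    Write x = 6 + 17·t and substitute into x ≡ 0 (mod 9): 17·t ≡ 0 − 6 = -6 (mod 9).
    Reduce coefficients mod 9: 8·t ≡ 3 (mod 9).
    The inverse of 8 mod 9 is 8 (since 8·8 = 64 = 7·9 + 1), so t ≡ 8·3 = 24 ≡ 6 (mod 9).
    Then x = 6 + 17·6 = 108, valid modulo lcm(17, 9) = 153: x ≡ 108 (mod 153).
  Combine with x ≡ 18 (mod 19); new modulus lcm = 2907.
    Write x = 108 + 153·t and substitute into x ≡ 18 (mod 19): 153·t ≡ 18 − 108 = -90 (mod 19).
    Reduce coefficients mod 19: 1·t ≡ 5 (mod 19).
    So t ≡ 5 (mod 19).
    Then x = 108 + 153·5 = 873, valid modulo lcm(153, 19) = 2907: x ≡ 873 (mod 2907).
  Combine with x ≡ 1 (mod 13); new modulus lcm = 37791.
    Write x = 873 + 2907·t and substitute into x ≡ 1 (mod 13): 2907·t ≡ 1 − 873 = -872 (mod 13).
    Reduce coefficients mod 13: 8·t ≡ 12 (mod 13).
    The inverse of 8 mod 13 is 5 (since 8·5 = 40 = 3·13 + 1), so t ≡ 5·12 = 60 ≡ 8 (mod 13).
    Then x = 873 + 2907·8 = 24129, valid modulo lcm(2907, 13) = 37791: x ≡ 24129 (mod 37791).
Verify against each original: 24129 mod 17 = 6, 24129 mod 9 = 0, 24129 mod 19 = 18, 24129 mod 13 = 1.

x ≡ 24129 (mod 37791).


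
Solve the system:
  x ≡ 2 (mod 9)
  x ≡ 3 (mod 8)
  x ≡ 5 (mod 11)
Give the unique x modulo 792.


Moduli 9, 8, 11 are pairwise coprime; by CRT there is a unique solution modulo M = 9 · 8 · 11 = 792.
Solve pairwise, accumulating the modulus:
  Start with x ≡ 2 (mod 9).
  Combine with x ≡ 3 (mod 8): since gcd(9, 8) = 1, we get a unique residue mod 72.
    Write x = 2 + 9·t and substitute into x ≡ 3 (mod 8): 9·t ≡ 3 − 2 = 1 (mod 8).
    Reduce coefficients mod 8: 1·t ≡ 1 (mod 8).
    So t ≡ 1 (mod 8).
    Then x = 2 + 9·1 = 11, valid modulo lcm(9, 8) = 72: x ≡ 11 (mod 72).
  Combine with x ≡ 5 (mod 11): since gcd(72, 11) = 1, we get a unique residue mod 792.
    Write x = 11 + 72·t and substitute into x ≡ 5 (mod 11): 72·t ≡ 5 − 11 = -6 (mod 11).
    Reduce coefficients mod 11: 6·t ≡ 5 (mod 11).
    The inverse of 6 mod 11 is 2 (since 6·2 = 12 = 1·11 + 1), so t ≡ 2·5 = 10 ≡ 10 (mod 11).
    Then x = 11 + 72·10 = 731, valid modulo lcm(72, 11) = 792: x ≡ 731 (mod 792).
Verify: 731 mod 9 = 2 ✓, 731 mod 8 = 3 ✓, 731 mod 11 = 5 ✓.

x ≡ 731 (mod 792).


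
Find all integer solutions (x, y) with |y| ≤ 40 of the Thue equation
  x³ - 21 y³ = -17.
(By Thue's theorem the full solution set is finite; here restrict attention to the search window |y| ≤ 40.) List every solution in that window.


The equation is x³ - 21y³ = -17. For fixed y, x³ = 21·y³ − 17, so a solution requires the RHS to be a perfect cube.
Strategy: iterate y from -40 to 40, compute RHS = 21·y³ − 17, and check whether it is a (positive or negative) perfect cube.
Check small values of y:
  y = 0: RHS = -17 is not a perfect cube.
  y = 1: RHS = 4 is not a perfect cube.
  y = -1: RHS = -38 is not a perfect cube.
  y = 2: RHS = 151 is not a perfect cube.
  y = -2: RHS = -185 is not a perfect cube.
  y = 3: RHS = 550 is not a perfect cube.
  y = -3: RHS = -584 is not a perfect cube.
Continuing the search up to |y| = 40 finds no solutions either.
No (x, y) in the scanned range satisfies the equation.

No integer solutions with |y| ≤ 40.


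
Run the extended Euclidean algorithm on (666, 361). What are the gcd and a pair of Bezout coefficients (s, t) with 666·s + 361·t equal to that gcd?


Euclidean algorithm on (666, 361) — divide until remainder is 0:
  666 = 1 · 361 + 305
  361 = 1 · 305 + 56
  305 = 5 · 56 + 25
  56 = 2 · 25 + 6
  25 = 4 · 6 + 1
  6 = 6 · 1 + 0
gcd(666, 361) = 1.
Track Bezout coefficients alongside the remainders: start with r₀ = 666 = a·1 + b·0 (s = 1, t = 0) and r₁ = 361 = a·0 + b·1 (s = 0, t = 1); each new remainder r_{k+1} = r_{k-1} − q_k·r_k inherits s_{k+1} = s_{k-1} − q_k·s_k, t_{k+1} = t_{k-1} − q_k·t_k, so r_k = a·s_k + b·t_k at every step:
  q = 1: r = 305, s = 1 − 1·0 = 1, t = 0 − 1·1 = -1  (check: 666·1 + 361·(-1) = 305)
  q = 1: r = 56, s = 0 − 1·1 = -1, t = 1 − 1·(-1) = 2  (check: 666·(-1) + 361·2 = 56)
  q = 5: r = 25, s = 1 − 5·(-1) = 6, t = -1 − 5·2 = -11  (check: 666·6 + 361·(-11) = 25)
  q = 2: r = 6, s = -1 − 2·6 = -13, t = 2 − 2·(-11) = 24  (check: 666·(-13) + 361·24 = 6)
  q = 4: r = 1, s = 6 − 4·(-13) = 58, t = -11 − 4·24 = -107  (check: 666·58 + 361·(-107) = 1)
The row with r = 1 (the gcd) gives the Bezout coefficients s = 58, t = -107.
Result: 666 · (58) + 361 · (-107) = 1.

gcd(666, 361) = 1; s = 58, t = -107 (check: 666·58 + 361·(-107) = 1).


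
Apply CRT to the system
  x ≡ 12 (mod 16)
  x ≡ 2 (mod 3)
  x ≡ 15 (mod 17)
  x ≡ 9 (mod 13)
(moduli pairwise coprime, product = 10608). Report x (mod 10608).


Product of moduli M = 16 · 3 · 17 · 13 = 10608.
Merge one congruence at a time:
  Start: x ≡ 12 (mod 16).
  Combine with x ≡ 2 (mod 3); new modulus lcm = 48.
    Write x = 12 + 16·t and substitute into x ≡ 2 (mod 3): 16·t ≡ 2 − 12 = -10 (mod 3).
    Reduce coefficients mod 3: 1·t ≡ 2 (mod 3).
    So t ≡ 2 (mod 3).
    Then x = 12 + 16·2 = 44, valid modulo lcm(16, 3) = 48: x ≡ 44 (mod 48).
  Combine with x ≡ 15 (mod 17); new modulus lcm = 816.
    Write x = 44 + 48·t and substitute into x ≡ 15 (mod 17): 48·t ≡ 15 − 44 = -29 (mod 17).
    Reduce coefficients mod 17: 14·t ≡ 5 (mod 17).
    The inverse of 14 mod 17 is 11 (since 14·11 = 154 = 9·17 + 1), so t ≡ 11·5 = 55 ≡ 4 (mod 17).
    Then x = 44 + 48·4 = 236, valid modulo lcm(48, 17) = 816: x ≡ 236 (mod 816).
  Combine with x ≡ 9 (mod 13); new modulus lcm = 10608.
    Write x = 236 + 816·t and substitute into x ≡ 9 (mod 13): 816·t ≡ 9 − 236 = -227 (mod 13).
    Reduce coefficients mod 13: 10·t ≡ 7 (mod 13).
    The inverse of 10 mod 13 is 4 (since 10·4 = 40 = 3·13 + 1), so t ≡ 4·7 = 28 ≡ 2 (mod 13).
    Then x = 236 + 816·2 = 1868, valid modulo lcm(816, 13) = 10608: x ≡ 1868 (mod 10608).
Verify against each original: 1868 mod 16 = 12, 1868 mod 3 = 2, 1868 mod 17 = 15, 1868 mod 13 = 9.

x ≡ 1868 (mod 10608).
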